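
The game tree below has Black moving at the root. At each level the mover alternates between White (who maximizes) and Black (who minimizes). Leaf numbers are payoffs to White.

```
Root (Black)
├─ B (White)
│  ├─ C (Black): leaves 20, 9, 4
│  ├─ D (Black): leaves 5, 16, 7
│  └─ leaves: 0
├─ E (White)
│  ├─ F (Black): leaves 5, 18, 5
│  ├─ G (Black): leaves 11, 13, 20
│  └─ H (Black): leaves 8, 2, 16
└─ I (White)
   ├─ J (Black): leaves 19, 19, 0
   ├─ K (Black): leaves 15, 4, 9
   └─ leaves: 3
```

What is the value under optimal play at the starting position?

4

C (Black): min(20, 9, 4) = 4
D (Black): min(5, 16, 7) = 5
B (White): max(4, 5, 0) = 5
F (Black): min(5, 18, 5) = 5
G (Black): min(11, 13, 20) = 11
H (Black): min(8, 2, 16) = 2
E (White): max(5, 11, 2) = 11
J (Black): min(19, 19, 0) = 0
K (Black): min(15, 4, 9) = 4
I (White): max(0, 4, 3) = 4
Root (Black): min(5, 11, 4) = 4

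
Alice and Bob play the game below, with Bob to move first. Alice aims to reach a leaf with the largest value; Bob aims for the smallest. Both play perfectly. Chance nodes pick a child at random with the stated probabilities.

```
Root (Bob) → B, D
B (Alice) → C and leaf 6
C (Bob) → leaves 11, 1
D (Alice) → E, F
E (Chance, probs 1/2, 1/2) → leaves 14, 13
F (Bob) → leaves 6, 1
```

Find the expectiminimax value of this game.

6

C (Bob): min(11, 1) = 1
B (Alice): max(1, 6) = 6
E (Chance): 1/2·14 + 1/2·13 = 13.5
F (Bob): min(6, 1) = 1
D (Alice): max(13.5, 1) = 13.5
Root (Bob): min(6, 13.5) = 6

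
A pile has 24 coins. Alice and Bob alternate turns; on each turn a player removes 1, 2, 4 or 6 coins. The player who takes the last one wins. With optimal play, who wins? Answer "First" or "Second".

Compute winning (W) and losing (L) positions by backward induction:
i:   0  1  2  3  4  5  6  7  8  9 10 11 12 13 14 15 16 17 18 19 20 21 22 23 24
     L  W  W  L  W  W  W  W  L  W  W  L  W  W  W  W  L  W  W  L  W  W  W  W  L
Position 24 is L, so the second player wins.

Second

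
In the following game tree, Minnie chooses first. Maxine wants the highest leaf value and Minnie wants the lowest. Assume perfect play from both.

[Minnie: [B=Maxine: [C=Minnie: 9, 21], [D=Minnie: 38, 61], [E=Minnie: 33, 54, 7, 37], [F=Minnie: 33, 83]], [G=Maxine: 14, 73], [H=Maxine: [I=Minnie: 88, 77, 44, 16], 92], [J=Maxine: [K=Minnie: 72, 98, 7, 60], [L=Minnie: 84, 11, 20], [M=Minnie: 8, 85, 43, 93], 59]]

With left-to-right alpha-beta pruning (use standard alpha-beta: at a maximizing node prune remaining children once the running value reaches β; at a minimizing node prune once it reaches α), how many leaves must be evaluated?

C [α=-∞,β=+∞]: v=9
D [α=9,β=+∞]: v=38
E [α=38,β=+∞]: v=33 after child 1 ≤ α → α-cutoff, skip 3
F [α=38,β=+∞]: v=33 after child 1 ≤ α → α-cutoff, skip 1
B [α=-∞,β=+∞]: v=38
G [α=-∞,β=38]: v=73
I [α=-∞,β=38]: v=16
H [α=-∞,β=38]: v=92
K [α=-∞,β=38]: v=7
L [α=7,β=38]: v=11
M [α=11,β=38]: v=8 after child 1 ≤ α → α-cutoff, skip 3
J [α=-∞,β=38]: v=59
Root [α=-∞,β=+∞]: v=38
Leaves evaluated: 22 of 29.

22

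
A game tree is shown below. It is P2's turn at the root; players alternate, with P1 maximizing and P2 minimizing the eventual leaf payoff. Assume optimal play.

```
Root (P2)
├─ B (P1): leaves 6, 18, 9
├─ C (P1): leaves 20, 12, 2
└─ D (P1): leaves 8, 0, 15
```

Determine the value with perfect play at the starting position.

B (P1): max(6, 18, 9) = 18
C (P1): max(20, 12, 2) = 20
D (P1): max(8, 0, 15) = 15
Root (P2): min(18, 20, 15) = 15

15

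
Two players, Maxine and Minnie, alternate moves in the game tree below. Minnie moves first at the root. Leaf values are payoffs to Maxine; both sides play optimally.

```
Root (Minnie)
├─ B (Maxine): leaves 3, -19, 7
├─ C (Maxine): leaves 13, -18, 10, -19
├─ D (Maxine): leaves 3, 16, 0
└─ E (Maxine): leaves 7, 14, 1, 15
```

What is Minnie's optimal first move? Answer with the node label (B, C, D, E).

B (Maxine): max(3, -19, 7) = 7
C (Maxine): max(13, -18, 10, -19) = 13
D (Maxine): max(3, 16, 0) = 16
E (Maxine): max(7, 14, 1, 15) = 15
Root (Minnie): min(7, 13, 16, 15) = 7
Minnie picks the child with the lowest value: B (value 7).

B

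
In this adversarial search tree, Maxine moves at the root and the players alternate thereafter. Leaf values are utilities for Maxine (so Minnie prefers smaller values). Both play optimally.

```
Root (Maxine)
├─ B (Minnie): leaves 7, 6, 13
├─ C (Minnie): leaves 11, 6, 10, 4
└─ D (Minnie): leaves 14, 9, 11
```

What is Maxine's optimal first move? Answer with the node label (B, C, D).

B (Minnie): min(7, 6, 13) = 6
C (Minnie): min(11, 6, 10, 4) = 4
D (Minnie): min(14, 9, 11) = 9
Root (Maxine): max(6, 4, 9) = 9
Maxine picks the child with the highest value: D (value 9).

D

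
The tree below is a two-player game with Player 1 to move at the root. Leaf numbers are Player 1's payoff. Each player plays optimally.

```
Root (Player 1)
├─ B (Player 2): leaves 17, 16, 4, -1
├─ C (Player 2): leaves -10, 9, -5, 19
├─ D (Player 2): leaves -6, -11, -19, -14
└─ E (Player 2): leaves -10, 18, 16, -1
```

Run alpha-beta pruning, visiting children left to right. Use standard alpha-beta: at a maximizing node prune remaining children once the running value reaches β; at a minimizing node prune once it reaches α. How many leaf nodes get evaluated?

B [α=-∞,β=+∞]: v=-1
C [α=-1,β=+∞]: v=-10 after child 1 ≤ α → α-cutoff, skip 3
D [α=-1,β=+∞]: v=-6 after child 1 ≤ α → α-cutoff, skip 3
E [α=-1,β=+∞]: v=-10 after child 1 ≤ α → α-cutoff, skip 3
Root [α=-∞,β=+∞]: v=-1
Leaves evaluated: 7 of 16.

7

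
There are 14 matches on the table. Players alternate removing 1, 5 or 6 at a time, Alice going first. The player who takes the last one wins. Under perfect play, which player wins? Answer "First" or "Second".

Compute winning (W) and losing (L) positions by backward induction:
i:   0  1  2  3  4  5  6  7  8  9 10 11 12 13 14
     L  W  L  W  L  W  W  W  W  W  W  L  W  L  W
Position 14 is W, so the first player wins.

First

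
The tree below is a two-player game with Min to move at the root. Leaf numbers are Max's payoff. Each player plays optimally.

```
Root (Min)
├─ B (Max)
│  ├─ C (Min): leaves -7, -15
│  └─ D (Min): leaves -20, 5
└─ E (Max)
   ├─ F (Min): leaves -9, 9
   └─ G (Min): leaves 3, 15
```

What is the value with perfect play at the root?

C (Min): min(-7, -15) = -15
D (Min): min(-20, 5) = -20
B (Max): max(-15, -20) = -15
F (Min): min(-9, 9) = -9
G (Min): min(3, 15) = 3
E (Max): max(-9, 3) = 3
Root (Min): min(-15, 3) = -15

-15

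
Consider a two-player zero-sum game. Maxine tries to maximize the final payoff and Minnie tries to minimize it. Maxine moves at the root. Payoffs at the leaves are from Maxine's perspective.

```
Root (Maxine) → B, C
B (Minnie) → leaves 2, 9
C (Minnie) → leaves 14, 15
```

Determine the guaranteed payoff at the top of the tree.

B (Minnie): min(2, 9) = 2
C (Minnie): min(14, 15) = 14
Root (Maxine): max(2, 14) = 14

14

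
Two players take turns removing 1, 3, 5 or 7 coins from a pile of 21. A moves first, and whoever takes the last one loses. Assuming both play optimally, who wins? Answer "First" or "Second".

Second

Positions where the player to move wins (W) vs loses (L):
i:   0  1  2  3  4  5  6  7  8  9 10 11 12 13 14 15 16 17 18 19 20 21
     W  L  W  L  W  L  W  L  W  L  W  L  W  L  W  L  W  L  W  L  W  L
Position 21 is L, so the second player wins.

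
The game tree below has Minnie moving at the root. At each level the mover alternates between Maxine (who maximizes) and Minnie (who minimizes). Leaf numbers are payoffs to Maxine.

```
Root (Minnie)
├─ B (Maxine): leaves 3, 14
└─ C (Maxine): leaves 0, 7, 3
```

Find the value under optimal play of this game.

7

B (Maxine): max(3, 14) = 14
C (Maxine): max(0, 7, 3) = 7
Root (Minnie): min(14, 7) = 7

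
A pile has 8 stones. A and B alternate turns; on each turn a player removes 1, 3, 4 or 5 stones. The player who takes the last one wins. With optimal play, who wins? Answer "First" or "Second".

i:   0  1  2  3  4  5  6  7  8
     L  W  L  W  W  W  W  W  L
Position 8 is L, so the second player wins.

Second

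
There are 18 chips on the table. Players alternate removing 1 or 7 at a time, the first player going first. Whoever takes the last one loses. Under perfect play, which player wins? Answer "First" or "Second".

First

i:   0  1  2  3  4  5  6  7  8  9 10 11 12 13 14 15 16 17 18
     W  L  W  L  W  L  W  L  W  L  W  L  W  L  W  L  W  L  W
Position 18 is W, so the first player wins.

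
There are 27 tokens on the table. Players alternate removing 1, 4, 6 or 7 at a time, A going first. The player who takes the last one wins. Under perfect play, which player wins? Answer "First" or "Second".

First

i:   0  1  2  3  4  5  6  7  8  9 10 11 12 13 14 15 16 17 18 19 20 21 22 23 24 25 26 27
     L  W  L  W  W  L  W  W  W  W  L  W  W  L  W  L  W  W  L  W  W  W  W  L  W  W  L  W
Position 27 is W, so the first player wins.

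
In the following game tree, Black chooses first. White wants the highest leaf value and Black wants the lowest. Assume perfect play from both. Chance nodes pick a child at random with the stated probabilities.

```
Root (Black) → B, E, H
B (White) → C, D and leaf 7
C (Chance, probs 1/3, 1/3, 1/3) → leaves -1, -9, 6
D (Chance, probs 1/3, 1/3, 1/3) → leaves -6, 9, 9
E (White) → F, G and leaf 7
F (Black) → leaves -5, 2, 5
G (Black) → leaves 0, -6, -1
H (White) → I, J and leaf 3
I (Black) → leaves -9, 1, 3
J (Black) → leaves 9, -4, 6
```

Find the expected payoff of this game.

3

C (Chance): 1/3·-1 + 1/3·-9 + 1/3·6 = -1.33
D (Chance): 1/3·-6 + 1/3·9 + 1/3·9 = 4
B (White): max(-1.33, 4, 7) = 7
F (Black): min(-5, 2, 5) = -5
G (Black): min(0, -6, -1) = -6
E (White): max(-5, -6, 7) = 7
I (Black): min(-9, 1, 3) = -9
J (Black): min(9, -4, 6) = -4
H (White): max(-9, -4, 3) = 3
Root (Black): min(7, 7, 3) = 3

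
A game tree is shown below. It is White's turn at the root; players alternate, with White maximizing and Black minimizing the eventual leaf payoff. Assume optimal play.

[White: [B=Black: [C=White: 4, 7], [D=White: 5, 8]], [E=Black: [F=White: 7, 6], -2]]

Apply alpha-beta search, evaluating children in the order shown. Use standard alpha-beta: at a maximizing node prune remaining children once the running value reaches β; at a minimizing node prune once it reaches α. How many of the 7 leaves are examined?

6

C [α=-∞,β=+∞]: v=7
D [α=-∞,β=7]: v=8
B [α=-∞,β=+∞]: v=7
F [α=7,β=+∞]: v=7
E [α=7,β=+∞]: v=7 after child 1 ≤ α → α-cutoff, skip 1
Root [α=-∞,β=+∞]: v=7
Leaves evaluated: 6 of 7.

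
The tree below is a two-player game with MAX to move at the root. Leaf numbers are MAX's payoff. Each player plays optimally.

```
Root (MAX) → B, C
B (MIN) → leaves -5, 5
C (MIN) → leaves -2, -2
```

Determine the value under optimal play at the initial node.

-2

B (MIN): min(-5, 5) = -5
C (MIN): min(-2, -2) = -2
Root (MAX): max(-5, -2) = -2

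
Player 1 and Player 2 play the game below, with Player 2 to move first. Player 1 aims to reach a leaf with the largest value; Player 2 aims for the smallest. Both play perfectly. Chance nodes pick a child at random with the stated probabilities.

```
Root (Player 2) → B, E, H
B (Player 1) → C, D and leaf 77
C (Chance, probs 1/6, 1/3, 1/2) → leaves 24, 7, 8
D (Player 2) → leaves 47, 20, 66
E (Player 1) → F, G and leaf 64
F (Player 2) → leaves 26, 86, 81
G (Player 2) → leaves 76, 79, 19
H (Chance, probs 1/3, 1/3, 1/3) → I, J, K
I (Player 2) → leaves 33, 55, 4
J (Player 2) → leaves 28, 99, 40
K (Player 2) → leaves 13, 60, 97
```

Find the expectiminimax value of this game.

15

C (Chance): 1/6·24 + 1/3·7 + 1/2·8 = 10.33
D (Player 2): min(47, 20, 66) = 20
B (Player 1): max(10.33, 20, 77) = 77
F (Player 2): min(26, 86, 81) = 26
G (Player 2): min(76, 79, 19) = 19
E (Player 1): max(26, 19, 64) = 64
I (Player 2): min(33, 55, 4) = 4
J (Player 2): min(28, 99, 40) = 28
K (Player 2): min(13, 60, 97) = 13
H (Chance): 1/3·4 + 1/3·28 + 1/3·13 = 15
Root (Player 2): min(77, 64, 15) = 15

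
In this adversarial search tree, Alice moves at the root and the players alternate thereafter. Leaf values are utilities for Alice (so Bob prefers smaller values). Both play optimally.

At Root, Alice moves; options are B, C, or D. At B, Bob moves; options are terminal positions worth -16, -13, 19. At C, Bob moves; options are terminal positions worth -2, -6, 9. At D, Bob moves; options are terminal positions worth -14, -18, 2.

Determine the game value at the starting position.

B (Bob): min(-16, -13, 19) = -16
C (Bob): min(-2, -6, 9) = -6
D (Bob): min(-14, -18, 2) = -18
Root (Alice): max(-16, -6, -18) = -6

-6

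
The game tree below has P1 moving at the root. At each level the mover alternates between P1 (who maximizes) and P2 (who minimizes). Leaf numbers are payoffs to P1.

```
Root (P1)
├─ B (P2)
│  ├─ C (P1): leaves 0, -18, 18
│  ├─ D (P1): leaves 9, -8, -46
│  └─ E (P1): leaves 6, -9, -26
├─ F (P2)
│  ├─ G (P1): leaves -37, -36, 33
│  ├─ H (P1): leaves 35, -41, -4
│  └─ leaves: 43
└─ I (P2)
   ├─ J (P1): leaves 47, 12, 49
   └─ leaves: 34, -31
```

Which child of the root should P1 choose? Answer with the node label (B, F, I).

F

C (P1): max(0, -18, 18) = 18
D (P1): max(9, -8, -46) = 9
E (P1): max(6, -9, -26) = 6
B (P2): min(18, 9, 6) = 6
G (P1): max(-37, -36, 33) = 33
H (P1): max(35, -41, -4) = 35
F (P2): min(33, 35, 43) = 33
J (P1): max(47, 12, 49) = 49
I (P2): min(49, 34, -31) = -31
Root (P1): max(6, 33, -31) = 33
P1 picks the child with the highest value: F (value 33).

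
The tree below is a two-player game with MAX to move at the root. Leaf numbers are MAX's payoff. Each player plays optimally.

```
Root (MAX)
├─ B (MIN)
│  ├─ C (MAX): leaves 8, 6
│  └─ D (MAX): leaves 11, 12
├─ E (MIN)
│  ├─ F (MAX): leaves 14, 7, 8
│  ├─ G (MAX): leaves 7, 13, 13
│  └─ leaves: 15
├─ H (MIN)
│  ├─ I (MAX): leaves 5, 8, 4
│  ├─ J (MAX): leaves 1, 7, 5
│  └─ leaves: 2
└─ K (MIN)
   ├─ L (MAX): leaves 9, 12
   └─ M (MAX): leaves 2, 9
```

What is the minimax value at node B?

8

C: max(8, 6) = 8
D: max(11, 12) = 12
B: min(8, 12) = 8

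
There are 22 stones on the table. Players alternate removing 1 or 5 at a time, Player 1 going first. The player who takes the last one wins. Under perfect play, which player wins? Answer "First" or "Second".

Second

W/L table (W = player to move can force a win):
i:   0  1  2  3  4  5  6  7  8  9 10 11 12 13 14 15 16 17 18 19 20 21 22
     L  W  L  W  L  W  L  W  L  W  L  W  L  W  L  W  L  W  L  W  L  W  L
Position 22 is L, so the second player wins.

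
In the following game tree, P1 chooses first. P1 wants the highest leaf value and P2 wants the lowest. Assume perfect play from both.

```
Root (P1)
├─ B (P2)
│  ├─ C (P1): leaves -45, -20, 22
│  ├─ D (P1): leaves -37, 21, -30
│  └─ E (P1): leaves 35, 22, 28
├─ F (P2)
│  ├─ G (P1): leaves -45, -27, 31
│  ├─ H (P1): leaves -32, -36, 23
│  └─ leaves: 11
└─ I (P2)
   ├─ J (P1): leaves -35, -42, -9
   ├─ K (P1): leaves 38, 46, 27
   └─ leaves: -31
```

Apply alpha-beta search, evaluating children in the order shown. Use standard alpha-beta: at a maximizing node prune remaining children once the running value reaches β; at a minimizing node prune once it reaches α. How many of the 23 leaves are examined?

17

C [α=-∞,β=+∞]: v=22
D [α=-∞,β=22]: v=21
E [α=-∞,β=21]: v=35 after child 1 ≥ β → β-cutoff, skip 2
B [α=-∞,β=+∞]: v=21
G [α=21,β=+∞]: v=31
H [α=21,β=31]: v=23
F [α=21,β=+∞]: v=11
J [α=21,β=+∞]: v=-9
I [α=21,β=+∞]: v=-9 after child 1 ≤ α → α-cutoff, skip 2
Root [α=-∞,β=+∞]: v=21
Leaves evaluated: 17 of 23.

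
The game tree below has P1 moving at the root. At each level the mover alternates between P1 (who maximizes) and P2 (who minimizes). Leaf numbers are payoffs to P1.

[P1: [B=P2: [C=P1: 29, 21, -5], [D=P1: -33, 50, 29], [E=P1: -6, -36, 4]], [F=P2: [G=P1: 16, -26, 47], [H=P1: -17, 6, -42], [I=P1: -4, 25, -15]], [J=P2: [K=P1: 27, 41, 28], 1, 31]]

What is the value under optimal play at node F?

G: max(16, -26, 47) = 47
H: max(-17, 6, -42) = 6
I: max(-4, 25, -15) = 25
F: min(47, 6, 25) = 6

6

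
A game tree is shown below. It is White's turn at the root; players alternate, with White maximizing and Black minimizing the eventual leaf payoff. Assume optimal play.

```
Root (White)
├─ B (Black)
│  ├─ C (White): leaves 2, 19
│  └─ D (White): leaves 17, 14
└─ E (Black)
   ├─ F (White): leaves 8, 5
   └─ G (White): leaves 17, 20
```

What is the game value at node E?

8

F: max(8, 5) = 8
G: max(17, 20) = 20
E: min(8, 20) = 8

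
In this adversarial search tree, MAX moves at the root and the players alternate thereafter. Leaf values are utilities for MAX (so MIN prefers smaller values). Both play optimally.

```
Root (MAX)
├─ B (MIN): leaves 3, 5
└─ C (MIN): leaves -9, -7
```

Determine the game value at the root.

B (MIN): min(3, 5) = 3
C (MIN): min(-9, -7) = -9
Root (MAX): max(3, -9) = 3

3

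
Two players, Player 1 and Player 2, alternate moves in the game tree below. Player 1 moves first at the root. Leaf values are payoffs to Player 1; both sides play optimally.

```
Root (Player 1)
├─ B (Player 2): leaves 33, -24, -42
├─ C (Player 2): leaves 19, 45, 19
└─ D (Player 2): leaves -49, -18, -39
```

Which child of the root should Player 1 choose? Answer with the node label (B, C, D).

B (Player 2): min(33, -24, -42) = -42
C (Player 2): min(19, 45, 19) = 19
D (Player 2): min(-49, -18, -39) = -49
Root (Player 1): max(-42, 19, -49) = 19
Player 1 picks the child with the highest value: C (value 19).

C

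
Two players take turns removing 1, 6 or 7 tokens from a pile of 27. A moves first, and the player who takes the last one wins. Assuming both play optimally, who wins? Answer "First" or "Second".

First

Compute winning (W) and losing (L) positions by backward induction:
i:   0  1  2  3  4  5  6  7  8  9 10 11 12 13 14 15 16 17 18 19 20 21 22 23 24 25 26 27
     L  W  L  W  L  W  W  W  W  W  W  W  L  W  L  W  L  W  W  W  W  W  W  W  L  W  L  W
Position 27 is W, so the first player wins.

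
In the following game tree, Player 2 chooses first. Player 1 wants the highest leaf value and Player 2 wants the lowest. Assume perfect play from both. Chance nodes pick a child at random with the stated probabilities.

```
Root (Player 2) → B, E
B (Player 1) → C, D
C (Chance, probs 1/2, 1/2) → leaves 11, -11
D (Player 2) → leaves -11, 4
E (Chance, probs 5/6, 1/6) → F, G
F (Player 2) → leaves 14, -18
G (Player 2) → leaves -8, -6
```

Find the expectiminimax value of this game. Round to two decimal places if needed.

-16.33

C (Chance): 1/2·11 + 1/2·-11 = 0
D (Player 2): min(-11, 4) = -11
B (Player 1): max(0, -11) = 0
F (Player 2): min(14, -18) = -18
G (Player 2): min(-8, -6) = -8
E (Chance): 5/6·-18 + 1/6·-8 = -16.33
Root (Player 2): min(0, -16.33) = -16.33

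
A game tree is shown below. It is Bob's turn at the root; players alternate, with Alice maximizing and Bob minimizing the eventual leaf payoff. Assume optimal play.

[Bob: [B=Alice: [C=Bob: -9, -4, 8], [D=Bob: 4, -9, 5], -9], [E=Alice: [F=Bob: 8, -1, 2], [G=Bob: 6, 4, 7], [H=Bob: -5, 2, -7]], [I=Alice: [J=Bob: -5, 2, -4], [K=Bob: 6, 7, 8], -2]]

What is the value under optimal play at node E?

4

F: min(8, -1, 2) = -1
G: min(6, 4, 7) = 4
H: min(-5, 2, -7) = -7
E: max(-1, 4, -7) = 4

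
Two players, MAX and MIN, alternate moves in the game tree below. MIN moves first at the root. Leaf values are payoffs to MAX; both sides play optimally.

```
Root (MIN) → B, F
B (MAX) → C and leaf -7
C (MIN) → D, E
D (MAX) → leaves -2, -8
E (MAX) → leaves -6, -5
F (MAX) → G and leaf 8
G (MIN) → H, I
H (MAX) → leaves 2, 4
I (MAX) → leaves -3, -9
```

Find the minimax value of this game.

D (MAX): max(-2, -8) = -2
E (MAX): max(-6, -5) = -5
C (MIN): min(-2, -5) = -5
B (MAX): max(-5, -7) = -5
H (MAX): max(2, 4) = 4
I (MAX): max(-3, -9) = -3
G (MIN): min(4, -3) = -3
F (MAX): max(-3, 8) = 8
Root (MIN): min(-5, 8) = -5

-5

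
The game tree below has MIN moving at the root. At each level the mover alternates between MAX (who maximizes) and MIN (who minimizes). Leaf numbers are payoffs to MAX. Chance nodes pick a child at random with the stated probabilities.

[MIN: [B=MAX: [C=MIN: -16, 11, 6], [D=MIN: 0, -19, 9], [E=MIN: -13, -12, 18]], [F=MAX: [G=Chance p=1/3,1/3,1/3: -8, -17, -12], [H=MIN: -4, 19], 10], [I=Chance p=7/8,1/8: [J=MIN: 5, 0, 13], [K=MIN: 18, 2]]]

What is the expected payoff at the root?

C (MIN): min(-16, 11, 6) = -16
D (MIN): min(0, -19, 9) = -19
E (MIN): min(-13, -12, 18) = -13
B (MAX): max(-16, -19, -13) = -13
G (Chance): 1/3·-8 + 1/3·-17 + 1/3·-12 = -12.33
H (MIN): min(-4, 19) = -4
F (MAX): max(-12.33, -4, 10) = 10
J (MIN): min(5, 0, 13) = 0
K (MIN): min(18, 2) = 2
I (Chance): 7/8·0 + 1/8·2 = 0.25
Root (MIN): min(-13, 10, 0.25) = -13

-13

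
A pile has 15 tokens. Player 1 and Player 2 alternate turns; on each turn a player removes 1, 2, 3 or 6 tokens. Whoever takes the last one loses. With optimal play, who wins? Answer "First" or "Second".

First

Compute winning (W) and losing (L) positions by backward induction:
i:   0  1  2  3  4  5  6  7  8  9 10 11 12 13 14 15
     W  L  W  W  W  L  W  W  W  L  W  W  W  L  W  W
Position 15 is W, so the first player wins.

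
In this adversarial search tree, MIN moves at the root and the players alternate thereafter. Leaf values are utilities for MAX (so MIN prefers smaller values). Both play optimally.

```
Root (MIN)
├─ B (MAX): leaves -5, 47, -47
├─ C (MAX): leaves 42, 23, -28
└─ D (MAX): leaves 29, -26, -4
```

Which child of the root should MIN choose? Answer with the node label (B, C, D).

D

B (MAX): max(-5, 47, -47) = 47
C (MAX): max(42, 23, -28) = 42
D (MAX): max(29, -26, -4) = 29
Root (MIN): min(47, 42, 29) = 29
MIN picks the child with the lowest value: D (value 29).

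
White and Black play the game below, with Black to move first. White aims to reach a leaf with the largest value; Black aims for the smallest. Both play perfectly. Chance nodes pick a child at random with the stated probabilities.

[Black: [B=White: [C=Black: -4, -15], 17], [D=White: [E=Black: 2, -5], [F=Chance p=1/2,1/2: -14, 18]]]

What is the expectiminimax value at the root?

C (Black): min(-4, -15) = -15
B (White): max(-15, 17) = 17
E (Black): min(2, -5) = -5
F (Chance): 1/2·-14 + 1/2·18 = 2
D (White): max(-5, 2) = 2
Root (Black): min(17, 2) = 2

2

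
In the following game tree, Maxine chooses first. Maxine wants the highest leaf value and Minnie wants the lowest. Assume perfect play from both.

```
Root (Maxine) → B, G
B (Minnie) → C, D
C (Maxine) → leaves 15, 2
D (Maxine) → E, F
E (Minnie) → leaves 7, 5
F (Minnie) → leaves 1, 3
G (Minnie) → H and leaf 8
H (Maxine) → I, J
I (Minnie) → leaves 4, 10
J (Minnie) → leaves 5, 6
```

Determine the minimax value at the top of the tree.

C (Maxine): max(15, 2) = 15
E (Minnie): min(7, 5) = 5
F (Minnie): min(1, 3) = 1
D (Maxine): max(5, 1) = 5
B (Minnie): min(15, 5) = 5
I (Minnie): min(4, 10) = 4
J (Minnie): min(5, 6) = 5
H (Maxine): max(4, 5) = 5
G (Minnie): min(5, 8) = 5
Root (Maxine): max(5, 5) = 5

5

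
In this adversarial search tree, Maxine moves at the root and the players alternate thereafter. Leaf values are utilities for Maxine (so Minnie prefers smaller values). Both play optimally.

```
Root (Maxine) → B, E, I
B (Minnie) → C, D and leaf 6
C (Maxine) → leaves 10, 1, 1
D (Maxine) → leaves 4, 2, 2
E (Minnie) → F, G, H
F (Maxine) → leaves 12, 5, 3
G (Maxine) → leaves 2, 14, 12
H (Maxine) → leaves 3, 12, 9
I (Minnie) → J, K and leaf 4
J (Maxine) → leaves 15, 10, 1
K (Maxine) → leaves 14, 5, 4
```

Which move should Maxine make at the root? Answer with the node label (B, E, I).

E

C (Maxine): max(10, 1, 1) = 10
D (Maxine): max(4, 2, 2) = 4
B (Minnie): min(10, 4, 6) = 4
F (Maxine): max(12, 5, 3) = 12
G (Maxine): max(2, 14, 12) = 14
H (Maxine): max(3, 12, 9) = 12
E (Minnie): min(12, 14, 12) = 12
J (Maxine): max(15, 10, 1) = 15
K (Maxine): max(14, 5, 4) = 14
I (Minnie): min(15, 14, 4) = 4
Root (Maxine): max(4, 12, 4) = 12
Maxine picks the child with the highest value: E (value 12).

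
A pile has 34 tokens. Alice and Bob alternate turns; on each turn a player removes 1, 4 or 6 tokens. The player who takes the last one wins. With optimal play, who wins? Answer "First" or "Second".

First

Positions where the player to move wins (W) vs loses (L):
i:   0  1  2  3  4  5  6  7  8  9 10 11 12 13 14 15 16 17 18 19 20 21 22 23 24 25 26 27 28 29 30 31 32 33 34
     L  W  L  W  W  L  W  L  W  W  L  W  L  W  W  L  W  L  W  W  L  W  L  W  W  L  W  L  W  W  L  W  L  W  W
Position 34 is W, so the first player wins.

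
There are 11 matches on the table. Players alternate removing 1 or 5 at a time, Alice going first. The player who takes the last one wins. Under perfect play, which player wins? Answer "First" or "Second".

Positions where the player to move wins (W) vs loses (L):
i:   0  1  2  3  4  5  6  7  8  9 10 11
     L  W  L  W  L  W  L  W  L  W  L  W
Position 11 is W, so the first player wins.

First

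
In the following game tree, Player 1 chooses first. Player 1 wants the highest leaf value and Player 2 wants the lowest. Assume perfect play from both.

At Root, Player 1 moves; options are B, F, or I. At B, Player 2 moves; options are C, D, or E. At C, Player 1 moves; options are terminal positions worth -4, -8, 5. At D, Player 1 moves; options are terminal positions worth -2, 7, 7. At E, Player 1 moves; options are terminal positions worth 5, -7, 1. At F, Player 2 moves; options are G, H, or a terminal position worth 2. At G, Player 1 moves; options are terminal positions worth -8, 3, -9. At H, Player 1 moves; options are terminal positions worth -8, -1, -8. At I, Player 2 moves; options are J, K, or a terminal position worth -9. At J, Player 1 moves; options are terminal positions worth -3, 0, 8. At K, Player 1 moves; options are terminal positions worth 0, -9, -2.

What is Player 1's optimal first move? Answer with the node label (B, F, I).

C (Player 1): max(-4, -8, 5) = 5
D (Player 1): max(-2, 7, 7) = 7
E (Player 1): max(5, -7, 1) = 5
B (Player 2): min(5, 7, 5) = 5
G (Player 1): max(-8, 3, -9) = 3
H (Player 1): max(-8, -1, -8) = -1
F (Player 2): min(3, -1, 2) = -1
J (Player 1): max(-3, 0, 8) = 8
K (Player 1): max(0, -9, -2) = 0
I (Player 2): min(8, 0, -9) = -9
Root (Player 1): max(5, -1, -9) = 5
Player 1 picks the child with the highest value: B (value 5).

B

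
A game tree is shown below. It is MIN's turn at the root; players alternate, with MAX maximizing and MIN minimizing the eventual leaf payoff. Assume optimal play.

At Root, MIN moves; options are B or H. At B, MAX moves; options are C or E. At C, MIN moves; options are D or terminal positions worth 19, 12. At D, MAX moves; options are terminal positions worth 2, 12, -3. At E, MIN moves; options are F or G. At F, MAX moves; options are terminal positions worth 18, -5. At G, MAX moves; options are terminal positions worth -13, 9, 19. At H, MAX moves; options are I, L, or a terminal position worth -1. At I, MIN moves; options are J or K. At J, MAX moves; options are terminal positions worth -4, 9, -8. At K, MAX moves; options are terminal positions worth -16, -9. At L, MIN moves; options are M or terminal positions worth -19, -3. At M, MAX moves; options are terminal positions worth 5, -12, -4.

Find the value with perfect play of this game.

D (MAX): max(2, 12, -3) = 12
C (MIN): min(12, 19, 12) = 12
F (MAX): max(18, -5) = 18
G (MAX): max(-13, 9, 19) = 19
E (MIN): min(18, 19) = 18
B (MAX): max(12, 18) = 18
J (MAX): max(-4, 9, -8) = 9
K (MAX): max(-16, -9) = -9
I (MIN): min(9, -9) = -9
M (MAX): max(5, -12, -4) = 5
L (MIN): min(5, -19, -3) = -19
H (MAX): max(-9, -19, -1) = -1
Root (MIN): min(18, -1) = -1

-1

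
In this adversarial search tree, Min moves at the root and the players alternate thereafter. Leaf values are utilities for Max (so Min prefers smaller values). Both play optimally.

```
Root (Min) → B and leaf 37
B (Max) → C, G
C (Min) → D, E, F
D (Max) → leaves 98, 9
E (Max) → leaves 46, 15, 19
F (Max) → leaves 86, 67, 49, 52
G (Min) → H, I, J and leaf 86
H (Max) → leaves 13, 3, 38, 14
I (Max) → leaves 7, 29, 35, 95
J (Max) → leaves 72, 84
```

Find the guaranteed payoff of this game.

37

D (Max): max(98, 9) = 98
E (Max): max(46, 15, 19) = 46
F (Max): max(86, 67, 49, 52) = 86
C (Min): min(98, 46, 86) = 46
H (Max): max(13, 3, 38, 14) = 38
I (Max): max(7, 29, 35, 95) = 95
J (Max): max(72, 84) = 84
G (Min): min(38, 95, 84, 86) = 38
B (Max): max(46, 38) = 46
Root (Min): min(46, 37) = 37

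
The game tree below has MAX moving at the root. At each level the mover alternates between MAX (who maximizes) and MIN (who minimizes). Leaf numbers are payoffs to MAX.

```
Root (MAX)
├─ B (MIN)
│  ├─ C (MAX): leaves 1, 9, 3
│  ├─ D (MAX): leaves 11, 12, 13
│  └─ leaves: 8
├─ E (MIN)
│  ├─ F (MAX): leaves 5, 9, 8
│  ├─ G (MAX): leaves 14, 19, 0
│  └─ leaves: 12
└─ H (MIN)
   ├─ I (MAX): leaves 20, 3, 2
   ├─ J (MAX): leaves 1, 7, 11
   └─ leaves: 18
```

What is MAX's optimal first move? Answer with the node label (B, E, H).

H

C (MAX): max(1, 9, 3) = 9
D (MAX): max(11, 12, 13) = 13
B (MIN): min(9, 13, 8) = 8
F (MAX): max(5, 9, 8) = 9
G (MAX): max(14, 19, 0) = 19
E (MIN): min(9, 19, 12) = 9
I (MAX): max(20, 3, 2) = 20
J (MAX): max(1, 7, 11) = 11
H (MIN): min(20, 11, 18) = 11
Root (MAX): max(8, 9, 11) = 11
MAX picks the child with the highest value: H (value 11).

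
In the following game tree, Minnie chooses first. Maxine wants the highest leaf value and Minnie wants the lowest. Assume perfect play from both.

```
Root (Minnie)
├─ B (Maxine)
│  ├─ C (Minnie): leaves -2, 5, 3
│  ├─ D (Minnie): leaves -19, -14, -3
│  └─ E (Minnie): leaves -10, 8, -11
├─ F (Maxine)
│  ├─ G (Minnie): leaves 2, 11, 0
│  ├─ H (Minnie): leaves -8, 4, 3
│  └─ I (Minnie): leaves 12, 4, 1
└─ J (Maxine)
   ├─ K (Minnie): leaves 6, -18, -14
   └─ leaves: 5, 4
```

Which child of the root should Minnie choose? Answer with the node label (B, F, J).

B

C (Minnie): min(-2, 5, 3) = -2
D (Minnie): min(-19, -14, -3) = -19
E (Minnie): min(-10, 8, -11) = -11
B (Maxine): max(-2, -19, -11) = -2
G (Minnie): min(2, 11, 0) = 0
H (Minnie): min(-8, 4, 3) = -8
I (Minnie): min(12, 4, 1) = 1
F (Maxine): max(0, -8, 1) = 1
K (Minnie): min(6, -18, -14) = -18
J (Maxine): max(-18, 5, 4) = 5
Root (Minnie): min(-2, 1, 5) = -2
Minnie picks the child with the lowest value: B (value -2).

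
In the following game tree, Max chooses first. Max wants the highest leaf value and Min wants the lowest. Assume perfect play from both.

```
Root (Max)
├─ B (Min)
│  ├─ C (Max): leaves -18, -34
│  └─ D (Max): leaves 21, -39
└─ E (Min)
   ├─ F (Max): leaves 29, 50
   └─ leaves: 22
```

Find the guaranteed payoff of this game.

C (Max): max(-18, -34) = -18
D (Max): max(21, -39) = 21
B (Min): min(-18, 21) = -18
F (Max): max(29, 50) = 50
E (Min): min(50, 22) = 22
Root (Max): max(-18, 22) = 22

22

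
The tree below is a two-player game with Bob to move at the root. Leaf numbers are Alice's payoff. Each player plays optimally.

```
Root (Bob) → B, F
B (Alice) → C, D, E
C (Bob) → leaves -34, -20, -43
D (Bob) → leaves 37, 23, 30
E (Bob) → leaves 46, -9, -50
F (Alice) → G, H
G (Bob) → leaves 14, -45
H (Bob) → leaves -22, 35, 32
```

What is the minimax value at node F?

-22

G: min(14, -45) = -45
H: min(-22, 35, 32) = -22
F: max(-45, -22) = -22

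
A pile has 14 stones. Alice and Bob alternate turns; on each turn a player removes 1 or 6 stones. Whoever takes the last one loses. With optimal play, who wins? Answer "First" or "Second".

Mark each pile size as W (mover wins) or L (mover loses):
i:   0  1  2  3  4  5  6  7  8  9 10 11 12 13 14
     W  L  W  L  W  L  W  W  L  W  L  W  L  W  W
Position 14 is W, so the first player wins.

First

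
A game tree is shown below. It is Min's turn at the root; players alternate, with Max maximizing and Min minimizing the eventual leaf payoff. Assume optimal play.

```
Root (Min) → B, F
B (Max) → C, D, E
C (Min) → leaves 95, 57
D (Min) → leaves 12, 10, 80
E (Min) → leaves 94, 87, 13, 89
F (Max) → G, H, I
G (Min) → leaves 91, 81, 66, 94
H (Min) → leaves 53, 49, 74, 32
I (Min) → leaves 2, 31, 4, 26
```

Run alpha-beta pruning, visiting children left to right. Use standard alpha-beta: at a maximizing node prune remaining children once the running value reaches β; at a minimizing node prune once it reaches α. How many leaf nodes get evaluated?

10

C [α=-∞,β=+∞]: v=57
D [α=57,β=+∞]: v=12 after child 1 ≤ α → α-cutoff, skip 2
E [α=57,β=+∞]: v=13 after child 3 ≤ α → α-cutoff, skip 1
B [α=-∞,β=+∞]: v=57
G [α=-∞,β=57]: v=66
F [α=-∞,β=57]: v=66 after child 1 ≥ β → β-cutoff, skip 2
Root [α=-∞,β=+∞]: v=57
Leaves evaluated: 10 of 21.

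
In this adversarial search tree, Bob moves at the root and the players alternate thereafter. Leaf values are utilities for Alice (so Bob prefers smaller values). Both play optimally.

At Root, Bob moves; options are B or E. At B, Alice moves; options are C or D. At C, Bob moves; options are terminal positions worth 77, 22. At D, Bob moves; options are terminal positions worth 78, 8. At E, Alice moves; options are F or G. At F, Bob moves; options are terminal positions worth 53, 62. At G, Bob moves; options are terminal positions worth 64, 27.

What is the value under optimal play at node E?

53

F: min(53, 62) = 53
G: min(64, 27) = 27
E: max(53, 27) = 53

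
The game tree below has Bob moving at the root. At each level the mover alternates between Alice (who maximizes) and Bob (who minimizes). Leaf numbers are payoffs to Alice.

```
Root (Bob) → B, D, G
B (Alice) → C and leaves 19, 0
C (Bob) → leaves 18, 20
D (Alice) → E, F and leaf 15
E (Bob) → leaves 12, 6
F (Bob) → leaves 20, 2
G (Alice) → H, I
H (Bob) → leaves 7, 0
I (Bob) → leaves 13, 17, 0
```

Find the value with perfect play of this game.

C (Bob): min(18, 20) = 18
B (Alice): max(18, 19, 0) = 19
E (Bob): min(12, 6) = 6
F (Bob): min(20, 2) = 2
D (Alice): max(6, 2, 15) = 15
H (Bob): min(7, 0) = 0
I (Bob): min(13, 17, 0) = 0
G (Alice): max(0, 0) = 0
Root (Bob): min(19, 15, 0) = 0

0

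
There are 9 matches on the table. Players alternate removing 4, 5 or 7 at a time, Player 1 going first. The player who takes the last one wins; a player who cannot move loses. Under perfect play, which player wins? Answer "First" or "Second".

W/L table (W = player to move can force a win):
i:   0  1  2  3  4  5  6  7  8  9
     L  L  L  L  W  W  W  W  W  W
Position 9 is W, so the first player wins.

First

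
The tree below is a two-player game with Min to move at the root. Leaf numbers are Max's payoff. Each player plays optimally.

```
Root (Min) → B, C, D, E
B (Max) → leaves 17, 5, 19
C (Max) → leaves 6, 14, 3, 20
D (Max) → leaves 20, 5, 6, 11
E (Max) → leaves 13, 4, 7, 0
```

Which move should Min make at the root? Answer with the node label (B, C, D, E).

E

B (Max): max(17, 5, 19) = 19
C (Max): max(6, 14, 3, 20) = 20
D (Max): max(20, 5, 6, 11) = 20
E (Max): max(13, 4, 7, 0) = 13
Root (Min): min(19, 20, 20, 13) = 13
Min picks the child with the lowest value: E (value 13).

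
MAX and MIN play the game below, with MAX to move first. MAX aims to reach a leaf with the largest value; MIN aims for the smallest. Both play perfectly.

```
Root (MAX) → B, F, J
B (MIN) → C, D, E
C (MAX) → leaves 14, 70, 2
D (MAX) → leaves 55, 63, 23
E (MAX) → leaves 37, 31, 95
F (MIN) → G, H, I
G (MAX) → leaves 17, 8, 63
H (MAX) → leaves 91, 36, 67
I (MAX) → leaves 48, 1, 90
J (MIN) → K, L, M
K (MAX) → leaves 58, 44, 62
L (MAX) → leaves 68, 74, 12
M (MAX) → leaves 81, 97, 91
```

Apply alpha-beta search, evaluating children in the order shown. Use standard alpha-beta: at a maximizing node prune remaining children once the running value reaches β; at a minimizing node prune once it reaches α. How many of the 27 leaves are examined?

C [α=-∞,β=+∞]: v=70
D [α=-∞,β=70]: v=63
E [α=-∞,β=63]: v=95
B [α=-∞,β=+∞]: v=63
G [α=63,β=+∞]: v=63
F [α=63,β=+∞]: v=63 after child 1 ≤ α → α-cutoff, skip 2
K [α=63,β=+∞]: v=62
J [α=63,β=+∞]: v=62 after child 1 ≤ α → α-cutoff, skip 2
Root [α=-∞,β=+∞]: v=63
Leaves evaluated: 15 of 27.

15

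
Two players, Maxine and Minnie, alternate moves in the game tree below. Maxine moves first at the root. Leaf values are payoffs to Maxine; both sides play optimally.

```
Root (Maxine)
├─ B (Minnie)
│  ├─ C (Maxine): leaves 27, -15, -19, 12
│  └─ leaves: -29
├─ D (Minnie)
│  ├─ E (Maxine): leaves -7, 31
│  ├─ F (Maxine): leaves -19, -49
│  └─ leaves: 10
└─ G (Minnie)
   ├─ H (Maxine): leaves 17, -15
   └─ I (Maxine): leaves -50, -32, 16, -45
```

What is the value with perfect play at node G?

16

H: max(17, -15) = 17
I: max(-50, -32, 16, -45) = 16
G: min(17, 16) = 16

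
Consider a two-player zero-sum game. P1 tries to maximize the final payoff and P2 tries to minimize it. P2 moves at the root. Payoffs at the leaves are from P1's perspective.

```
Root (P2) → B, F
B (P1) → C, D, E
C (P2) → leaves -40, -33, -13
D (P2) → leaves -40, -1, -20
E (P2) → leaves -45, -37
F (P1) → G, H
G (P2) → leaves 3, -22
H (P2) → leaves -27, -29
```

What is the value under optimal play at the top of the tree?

-40

C (P2): min(-40, -33, -13) = -40
D (P2): min(-40, -1, -20) = -40
E (P2): min(-45, -37) = -45
B (P1): max(-40, -40, -45) = -40
G (P2): min(3, -22) = -22
H (P2): min(-27, -29) = -29
F (P1): max(-22, -29) = -22
Root (P2): min(-40, -22) = -40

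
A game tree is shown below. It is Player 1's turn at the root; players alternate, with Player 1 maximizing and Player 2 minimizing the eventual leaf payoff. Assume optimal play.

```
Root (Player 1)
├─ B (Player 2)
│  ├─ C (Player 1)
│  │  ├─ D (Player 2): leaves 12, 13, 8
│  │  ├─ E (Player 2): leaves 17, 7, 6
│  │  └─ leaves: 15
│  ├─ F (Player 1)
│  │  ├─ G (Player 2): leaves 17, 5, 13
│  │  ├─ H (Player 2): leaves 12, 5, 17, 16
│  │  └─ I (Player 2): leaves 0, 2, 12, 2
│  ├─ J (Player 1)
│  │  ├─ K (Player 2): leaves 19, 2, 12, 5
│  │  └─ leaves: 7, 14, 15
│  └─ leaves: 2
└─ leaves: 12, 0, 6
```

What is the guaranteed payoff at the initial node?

12

D (Player 2): min(12, 13, 8) = 8
E (Player 2): min(17, 7, 6) = 6
C (Player 1): max(8, 6, 15) = 15
G (Player 2): min(17, 5, 13) = 5
H (Player 2): min(12, 5, 17, 16) = 5
I (Player 2): min(0, 2, 12, 2) = 0
F (Player 1): max(5, 5, 0) = 5
K (Player 2): min(19, 2, 12, 5) = 2
J (Player 1): max(2, 7, 14, 15) = 15
B (Player 2): min(15, 5, 15, 2) = 2
Root (Player 1): max(2, 12, 0, 6) = 12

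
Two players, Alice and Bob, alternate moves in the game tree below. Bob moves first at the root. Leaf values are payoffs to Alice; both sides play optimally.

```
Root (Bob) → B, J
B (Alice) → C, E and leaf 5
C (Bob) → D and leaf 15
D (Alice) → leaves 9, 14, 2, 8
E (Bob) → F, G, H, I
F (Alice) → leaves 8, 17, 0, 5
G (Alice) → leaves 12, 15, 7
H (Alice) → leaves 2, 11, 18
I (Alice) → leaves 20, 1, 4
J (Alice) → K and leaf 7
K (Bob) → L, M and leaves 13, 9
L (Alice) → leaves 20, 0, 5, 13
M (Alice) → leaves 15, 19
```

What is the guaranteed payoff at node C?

D: max(9, 14, 2, 8) = 14
C: min(14, 15) = 14

14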